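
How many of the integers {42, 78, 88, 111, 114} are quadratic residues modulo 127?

2

(42/127) = +1 → QR.
(78/127) = -1 → non-residue.
(88/127) = +1 → QR.
(111/127) = -1 → non-residue.
(114/127) = -1 → non-residue.
Total quadratic residues among the 5: 2.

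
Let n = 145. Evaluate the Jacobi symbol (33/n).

-1

Reciprocity: 33 ≡ 1 and 145 ≡ 1 (mod 4), so (33/145) = +(145/33).
Reduce top mod 33: now compute (13/33).
Reciprocity: 13 ≡ 1 and 33 ≡ 1 (mod 4), so (13/33) = +(33/13).
Reduce top mod 13: now compute (7/13).
Reciprocity: 7 ≡ 3 and 13 ≡ 1 (mod 4), so (7/13) = +(13/7).
Reduce top mod 7: now compute (6/7).
Pull out 2: since 7 ≡ 7 (mod 8), (2/7) = +1.
Reciprocity: 3 ≡ 3 and 7 ≡ 3 (mod 4), so (3/7) = −(7/3).
Reduce top mod 3: now compute (1/3).
Reached (1/3) = 1. Collecting the sign flips along the way, the symbol is -1.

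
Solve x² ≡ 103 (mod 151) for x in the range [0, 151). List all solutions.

42, 109

Since 151 ≡ 3 (mod 4), a square root of 103 is 103^((151+1)/4) = 103^38 mod 151.
Repeated squaring: 103^2≡39, 103^4≡11, 103^8≡121, 103^16≡145, 103^32≡36 (mod 151).
103^38 = 103^(32+4+2) ≡ 42 (mod 151).
Check: 42² = 1764 ≡ 103 (mod 151). The two roots are 42 and 109.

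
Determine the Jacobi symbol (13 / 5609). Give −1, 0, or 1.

Reciprocity: 13 ≡ 1 and 5609 ≡ 1 (mod 4), so (13/5609) = +(5609/13).
Reduce top mod 13: now compute (6/13).
Pull out 2: since 13 ≡ 5 (mod 8), (2/13) = -1.
Reciprocity: 3 ≡ 3 and 13 ≡ 1 (mod 4), so (3/13) = +(13/3).
Reduce top mod 3: now compute (1/3).
Reached (1/3) = 1. Collecting the sign flips along the way, the symbol is -1.

-1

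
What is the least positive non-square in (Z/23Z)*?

5

(2/23) = +1, so 2 is a residue.
(3/23) = +1, so 3 is a residue.
(4/23) = +1, so 4 is a residue.
(5/23) = −1, so 5 is the smallest positive non-residue mod 23.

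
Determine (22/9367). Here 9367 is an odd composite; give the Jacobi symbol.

Pull out 2: since 9367 ≡ 7 (mod 8), (2/9367) = +1.
Reciprocity: 11 ≡ 3 and 9367 ≡ 3 (mod 4), so (11/9367) = −(9367/11).
Reduce top mod 11: now compute (6/11).
Pull out 2: since 11 ≡ 3 (mod 8), (2/11) = -1.
Reciprocity: 3 ≡ 3 and 11 ≡ 3 (mod 4), so (3/11) = −(11/3).
Reduce top mod 3: now compute (2/3).
Pull out 2: since 3 ≡ 3 (mod 8), (2/3) = -1.
Reached (1/3) = 1. Collecting the sign flips along the way, the symbol is +1.

1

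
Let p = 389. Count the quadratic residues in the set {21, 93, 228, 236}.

2

(21/389) = -1 → non-residue.
(93/389) = +1 → QR.
(228/389) = -1 → non-residue.
(236/389) = +1 → QR.
Total quadratic residues among the 4: 2.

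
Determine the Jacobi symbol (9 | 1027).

Reciprocity: 9 ≡ 1 and 1027 ≡ 3 (mod 4), so (9/1027) = +(1027/9).
Reduce top mod 9: now compute (1/9).
Reached (1/9) = 1. Collecting the sign flips along the way, the symbol is +1.

1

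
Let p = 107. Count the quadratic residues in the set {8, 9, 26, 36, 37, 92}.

4

(8/107) = -1 → non-residue.
(9/107) = +1 → QR.
(26/107) = -1 → non-residue.
(36/107) = +1 → QR.
(37/107) = +1 → QR.
(92/107) = +1 → QR.
Total quadratic residues among the 6: 4.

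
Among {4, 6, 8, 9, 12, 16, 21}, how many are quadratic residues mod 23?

(4/23) = +1 → QR.
(6/23) = +1 → QR.
(8/23) = +1 → QR.
(9/23) = +1 → QR.
(12/23) = +1 → QR.
(16/23) = +1 → QR.
(21/23) = -1 → non-residue.
Total quadratic residues among the 7: 6.

6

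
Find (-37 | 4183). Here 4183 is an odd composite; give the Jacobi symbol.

First reduce: -37 ≡ 4146 (mod 4183).
Pull out 2: since 4183 ≡ 7 (mod 8), (2/4183) = +1.
Reciprocity: 2073 ≡ 1 and 4183 ≡ 3 (mod 4), so (2073/4183) = +(4183/2073).
Reduce top mod 2073: now compute (37/2073).
Reciprocity: 37 ≡ 1 and 2073 ≡ 1 (mod 4), so (37/2073) = +(2073/37).
Reduce top mod 37: now compute (1/37).
Reached (1/37) = 1. Collecting the sign flips along the way, the symbol is +1.

1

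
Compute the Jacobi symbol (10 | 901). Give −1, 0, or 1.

Pull out 2: since 901 ≡ 5 (mod 8), (2/901) = -1.
Reciprocity: 5 ≡ 1 and 901 ≡ 1 (mod 4), so (5/901) = +(901/5).
Reduce top mod 5: now compute (1/5).
Reached (1/5) = 1. Collecting the sign flips along the way, the symbol is -1.

-1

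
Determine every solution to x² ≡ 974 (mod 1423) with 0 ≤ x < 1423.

Since 1423 ≡ 3 (mod 4), a square root of 974 is 974^((1423+1)/4) = 974^356 mod 1423.
Repeated squaring: 974^2≡958, 974^4≡1352, 974^8≡772, 974^16≡1170, 974^32≡1397, 974^64≡676, 974^128≡193, 974^256≡251 (mod 1423).
974^356 = 974^(256+64+32+4) ≡ 1097 (mod 1423).
Check: 1097² = 1203409 ≡ 974 (mod 1423). The two roots are 326 and 1097.

326, 1097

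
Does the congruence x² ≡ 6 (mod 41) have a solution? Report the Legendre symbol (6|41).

-1

Pull out 2: since 41 ≡ 1 (mod 8), (2/41) = +1.
Reciprocity: 3 ≡ 3 and 41 ≡ 1 (mod 4), so (3/41) = +(41/3).
Reduce top mod 3: now compute (2/3).
Pull out 2: since 3 ≡ 3 (mod 8), (2/3) = -1.
Reached (1/3) = 1. Collecting the sign flips along the way, the symbol is -1.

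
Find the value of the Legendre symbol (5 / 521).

1

Reciprocity: 5 ≡ 1 and 521 ≡ 1 (mod 4), so (5/521) = +(521/5).
Reduce top mod 5: now compute (1/5).
Reached (1/5) = 1. Collecting the sign flips along the way, the symbol is +1.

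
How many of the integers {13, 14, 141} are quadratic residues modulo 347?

(13/347) = +1 → QR.
(14/347) = +1 → QR.
(141/347) = -1 → non-residue.
Total quadratic residues among the 3: 2.

2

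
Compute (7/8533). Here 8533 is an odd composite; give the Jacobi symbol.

0

Reciprocity: 7 ≡ 3 and 8533 ≡ 1 (mod 4), so (7/8533) = +(8533/7).
Reduce top mod 7: now compute (0/7).
Top reduces to 0: gcd > 1, so the symbol is 0.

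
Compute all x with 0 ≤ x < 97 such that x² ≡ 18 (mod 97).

97 ≡ 1 (mod 4), so we find a root by search.
Trying successive values, 42² = 1764 ≡ 18 (mod 97). The other root is 97 − 42 = 55.

42, 55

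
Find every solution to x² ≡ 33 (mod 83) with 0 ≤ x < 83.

Since 83 ≡ 3 (mod 4), a square root of 33 is 33^((83+1)/4) = 33^21 mod 83.
Repeated squaring: 33^2≡10, 33^4≡17, 33^8≡40, 33^16≡23 (mod 83).
33^21 = 33^(16+4+1) ≡ 38 (mod 83).
Check: 38² = 1444 ≡ 33 (mod 83). The two roots are 38 and 45.

38, 45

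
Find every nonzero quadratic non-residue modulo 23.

5 7 10 11 14 15 17 19 20 21 22

Square k = 1,…,11 (k and 23−k give the same square):
1²=1, 2²=4, 3²=9, 4²=16, 5²≡2, 6²≡13, 7²≡3, 8²≡18, 9²≡12, 10²≡8, 11²≡6 (mod 23).
The residues are {1, 2, 3, 4, 6, 8, 9, 12, 13, 16, 18}; the non-residues are the remaining 11 nonzero classes.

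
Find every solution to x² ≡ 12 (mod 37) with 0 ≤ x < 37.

7, 30

37 ≡ 1 (mod 4), so we find a root by search.
Trying successive values, 7² = 49 ≡ 12 (mod 37). The other root is 37 − 7 = 30.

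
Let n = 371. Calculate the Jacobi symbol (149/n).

1

Reciprocity: 149 ≡ 1 and 371 ≡ 3 (mod 4), so (149/371) = +(371/149).
Reduce top mod 149: now compute (73/149).
Reciprocity: 73 ≡ 1 and 149 ≡ 1 (mod 4), so (73/149) = +(149/73).
Reduce top mod 73: now compute (3/73).
Reciprocity: 3 ≡ 3 and 73 ≡ 1 (mod 4), so (3/73) = +(73/3).
Reduce top mod 3: now compute (1/3).
Reached (1/3) = 1. Collecting the sign flips along the way, the symbol is +1.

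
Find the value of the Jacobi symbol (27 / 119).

1

Reciprocity: 27 ≡ 3 and 119 ≡ 3 (mod 4), so (27/119) = −(119/27).
Reduce top mod 27: now compute (11/27).
Reciprocity: 11 ≡ 3 and 27 ≡ 3 (mod 4), so (11/27) = −(27/11).
Reduce top mod 11: now compute (5/11).
Reciprocity: 5 ≡ 1 and 11 ≡ 3 (mod 4), so (5/11) = +(11/5).
Reduce top mod 5: now compute (1/5).
Reached (1/5) = 1. Collecting the sign flips along the way, the symbol is +1.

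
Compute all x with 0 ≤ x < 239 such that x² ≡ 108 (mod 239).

81, 158

Since 239 ≡ 3 (mod 4), a square root of 108 is 108^((239+1)/4) = 108^60 mod 239.
Repeated squaring: 108^2≡192, 108^4≡58, 108^8≡18, 108^16≡85, 108^32≡55 (mod 239).
108^60 = 108^(32+16+8+4) ≡ 81 (mod 239).
Check: 81² = 6561 ≡ 108 (mod 239). The two roots are 81 and 158.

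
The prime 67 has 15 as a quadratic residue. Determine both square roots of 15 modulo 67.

22, 45

Since 67 ≡ 3 (mod 4), a square root of 15 is 15^((67+1)/4) = 15^17 mod 67.
Repeated squaring: 15^2≡24, 15^4≡40, 15^8≡59, 15^16≡64 (mod 67).
15^17 = 15^(16+1) ≡ 22 (mod 67).
Check: 22² = 484 ≡ 15 (mod 67). The two roots are 22 and 45.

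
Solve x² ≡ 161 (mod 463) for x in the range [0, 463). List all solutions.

Since 463 ≡ 3 (mod 4), a square root of 161 is 161^((463+1)/4) = 161^116 mod 463.
Repeated squaring: 161^2≡456, 161^4≡49, 161^8≡86, 161^16≡451, 161^32≡144, 161^64≡364 (mod 463).
161^116 = 161^(64+32+16+4) ≡ 376 (mod 463).
Check: 376² = 141376 ≡ 161 (mod 463). The two roots are 87 and 376.

87, 376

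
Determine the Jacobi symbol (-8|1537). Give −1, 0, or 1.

1

First reduce: -8 ≡ 1529 (mod 1537).
Reciprocity: 1529 ≡ 1 and 1537 ≡ 1 (mod 4), so (1529/1537) = +(1537/1529).
Reduce top mod 1529: now compute (8/1529).
Pull out 2^3: since 1529 ≡ 1 (mod 8), (2/1529) = +1, so (2/1529)^3 = +1.
Reached (1/1529) = 1. Collecting the sign flips along the way, the symbol is +1.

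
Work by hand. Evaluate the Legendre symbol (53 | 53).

First reduce: 53 ≡ 0 (mod 53).
Top reduces to 0: gcd > 1, so the symbol is 0.

0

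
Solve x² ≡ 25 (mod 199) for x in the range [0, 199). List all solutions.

Since 199 ≡ 3 (mod 4), a square root of 25 is 25^((199+1)/4) = 25^50 mod 199.
Repeated squaring: 25^2≡28, 25^4≡187, 25^8≡144, 25^16≡40, 25^32≡8 (mod 199).
25^50 = 25^(32+16+2) ≡ 5 (mod 199).
Check: 5² = 25 ≡ 25 (mod 199). The two roots are 5 and 194.

5, 194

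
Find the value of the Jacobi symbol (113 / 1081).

Reciprocity: 113 ≡ 1 and 1081 ≡ 1 (mod 4), so (113/1081) = +(1081/113).
Reduce top mod 113: now compute (64/113).
Pull out 2^6: since 113 ≡ 1 (mod 8), (2/113) = +1, so (2/113)^6 = +1.
Reached (1/113) = 1. Collecting the sign flips along the way, the symbol is +1.

1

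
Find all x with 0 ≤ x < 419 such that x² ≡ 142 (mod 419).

Since 419 ≡ 3 (mod 4), a square root of 142 is 142^((419+1)/4) = 142^105 mod 419.
Repeated squaring: 142^2≡52, 142^4≡190, 142^8≡66, 142^16≡166, 142^32≡321, 142^64≡386 (mod 419).
142^105 = 142^(64+32+8+1) ≡ 264 (mod 419).
Check: 264² = 69696 ≡ 142 (mod 419). The two roots are 155 and 264.

155, 264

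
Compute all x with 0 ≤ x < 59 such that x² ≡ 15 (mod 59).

Since 59 ≡ 3 (mod 4), a square root of 15 is 15^((59+1)/4) = 15^15 mod 59.
Repeated squaring: 15^2≡48, 15^4≡3, 15^8≡9 (mod 59).
15^15 = 15^(8+4+2+1) ≡ 29 (mod 59).
Check: 29² = 841 ≡ 15 (mod 59). The two roots are 29 and 30.

29, 30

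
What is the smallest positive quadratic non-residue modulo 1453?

(2/1453) = −1, so 2 is the smallest positive non-residue mod 1453.

2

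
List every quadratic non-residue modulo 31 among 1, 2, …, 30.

3,6,11,12,13,15,17,21,22,23,24,26,27,29,30

Square k = 1,…,15 (k and 31−k give the same square):
1²=1, 2²=4, 3²=9, 4²=16, 5²=25, 6²≡5, 7²≡18, 8²≡2, 9²≡19, 10²≡7, 11²≡28, 12²≡20, 13²≡14, 14²≡10, 15²≡8 (mod 31).
The residues are {1, 2, 4, 5, 7, 8, 9, 10, 14, 16, 18, 19, 20, 25, 28}; the non-residues are the remaining 15 nonzero classes.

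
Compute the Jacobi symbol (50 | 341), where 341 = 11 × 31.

-1

Pull out 2: since 341 ≡ 5 (mod 8), (2/341) = -1.
Reciprocity: 25 ≡ 1 and 341 ≡ 1 (mod 4), so (25/341) = +(341/25).
Reduce top mod 25: now compute (16/25).
Pull out 2^4: since 25 ≡ 1 (mod 8), (2/25) = +1, so (2/25)^4 = +1.
Reached (1/25) = 1. Collecting the sign flips along the way, the symbol is -1.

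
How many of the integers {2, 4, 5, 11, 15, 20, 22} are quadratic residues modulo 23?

2

(2/23) = +1 → QR.
(4/23) = +1 → QR.
(5/23) = -1 → non-residue.
(11/23) = -1 → non-residue.
(15/23) = -1 → non-residue.
(20/23) = -1 → non-residue.
(22/23) = -1 → non-residue.
Total quadratic residues among the 7: 2.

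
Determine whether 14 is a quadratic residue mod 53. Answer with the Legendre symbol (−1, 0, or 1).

Euler's criterion: (14/53) ≡ 14^26 (mod 53).
14^2 ≡ 37 (mod 53)
14^4 ≡ 44 (mod 53)
14^8 ≡ 28 (mod 53)
14^16 ≡ 42 (mod 53)
14^26 = 14^(16+8+2) ≡ 52 (mod 53).
Result is 52 ≡ −1, so (14/53) = −1.

-1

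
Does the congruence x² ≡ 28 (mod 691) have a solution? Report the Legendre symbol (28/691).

Pull out 2^2: since 691 ≡ 3 (mod 8), (2/691) = -1, so (2/691)^2 = +1.
Reciprocity: 7 ≡ 3 and 691 ≡ 3 (mod 4), so (7/691) = −(691/7).
Reduce top mod 7: now compute (5/7).
Reciprocity: 5 ≡ 1 and 7 ≡ 3 (mod 4), so (5/7) = +(7/5).
Reduce top mod 5: now compute (2/5).
Pull out 2: since 5 ≡ 5 (mod 8), (2/5) = -1.
Reached (1/5) = 1. Collecting the sign flips along the way, the symbol is +1.

1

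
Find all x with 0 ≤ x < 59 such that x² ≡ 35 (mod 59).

Since 59 ≡ 3 (mod 4), a square root of 35 is 35^((59+1)/4) = 35^15 mod 59.
Repeated squaring: 35^2≡45, 35^4≡19, 35^8≡7 (mod 59).
35^15 = 35^(8+4+2+1) ≡ 25 (mod 59).
Check: 25² = 625 ≡ 35 (mod 59). The two roots are 25 and 34.

25, 34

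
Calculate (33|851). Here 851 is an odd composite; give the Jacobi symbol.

-1

Reciprocity: 33 ≡ 1 and 851 ≡ 3 (mod 4), so (33/851) = +(851/33).
Reduce top mod 33: now compute (26/33).
Pull out 2: since 33 ≡ 1 (mod 8), (2/33) = +1.
Reciprocity: 13 ≡ 1 and 33 ≡ 1 (mod 4), so (13/33) = +(33/13).
Reduce top mod 13: now compute (7/13).
Reciprocity: 7 ≡ 3 and 13 ≡ 1 (mod 4), so (7/13) = +(13/7).
Reduce top mod 7: now compute (6/7).
Pull out 2: since 7 ≡ 7 (mod 8), (2/7) = +1.
Reciprocity: 3 ≡ 3 and 7 ≡ 3 (mod 4), so (3/7) = −(7/3).
Reduce top mod 3: now compute (1/3).
Reached (1/3) = 1. Collecting the sign flips along the way, the symbol is -1.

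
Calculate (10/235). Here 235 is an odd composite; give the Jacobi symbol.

0

Pull out 2: since 235 ≡ 3 (mod 8), (2/235) = -1.
Reciprocity: 5 ≡ 1 and 235 ≡ 3 (mod 4), so (5/235) = +(235/5).
Reduce top mod 5: now compute (0/5).
Top reduces to 0: gcd > 1, so the symbol is 0.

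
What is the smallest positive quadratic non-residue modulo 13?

2

(2/13) = −1, so 2 is the smallest positive non-residue mod 13.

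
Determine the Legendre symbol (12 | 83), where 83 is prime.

1

Pull out 2^2: since 83 ≡ 3 (mod 8), (2/83) = -1, so (2/83)^2 = +1.
Reciprocity: 3 ≡ 3 and 83 ≡ 3 (mod 4), so (3/83) = −(83/3).
Reduce top mod 3: now compute (2/3).
Pull out 2: since 3 ≡ 3 (mod 8), (2/3) = -1.
Reached (1/3) = 1. Collecting the sign flips along the way, the symbol is +1.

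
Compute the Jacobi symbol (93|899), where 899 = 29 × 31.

0

Reciprocity: 93 ≡ 1 and 899 ≡ 3 (mod 4), so (93/899) = +(899/93).
Reduce top mod 93: now compute (62/93).
Pull out 2: since 93 ≡ 5 (mod 8), (2/93) = -1.
Reciprocity: 31 ≡ 3 and 93 ≡ 1 (mod 4), so (31/93) = +(93/31).
Reduce top mod 31: now compute (0/31).
Top reduces to 0: gcd > 1, so the symbol is 0.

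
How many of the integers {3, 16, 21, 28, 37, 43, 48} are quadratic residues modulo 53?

(3/53) = -1 → non-residue.
(16/53) = +1 → QR.
(21/53) = -1 → non-residue.
(28/53) = +1 → QR.
(37/53) = +1 → QR.
(43/53) = +1 → QR.
(48/53) = -1 → non-residue.
Total quadratic residues among the 7: 4.

4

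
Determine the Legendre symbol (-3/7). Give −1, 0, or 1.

1

First reduce: -3 ≡ 4 (mod 7).
Pull out 2^2: since 7 ≡ 7 (mod 8), (2/7) = +1, so (2/7)^2 = +1.
Reached (1/7) = 1. Collecting the sign flips along the way, the symbol is +1.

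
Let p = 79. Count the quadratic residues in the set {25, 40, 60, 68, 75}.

2

(25/79) = +1 → QR.
(40/79) = +1 → QR.
(60/79) = -1 → non-residue.
(68/79) = -1 → non-residue.
(75/79) = -1 → non-residue.
Total quadratic residues among the 5: 2.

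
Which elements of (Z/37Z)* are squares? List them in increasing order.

1 3 4 7 9 10 11 12 16 21 25 26 27 28 30 33 34 36

Square k = 1,…,18 (k and 37−k give the same square):
1²=1, 2²=4, 3²=9, 4²=16, 5²=25, 6²=36, 7²≡12, 8²≡27, 9²≡7, 10²≡26, 11²≡10, 12²≡33, 13²≡21, 14²≡11, 15²≡3, 16²≡34, 17²≡30, 18²≡28 (mod 37).
So the quadratic residues mod 37 are {1, 3, 4, 7, 9, 10, 11, 12, 16, 21, 25, 26, 27, 28, 30, 33, 34, 36}.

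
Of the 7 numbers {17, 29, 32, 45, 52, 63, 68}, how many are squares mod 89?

(17/89) = +1 → QR.
(29/89) = -1 → non-residue.
(32/89) = +1 → QR.
(45/89) = +1 → QR.
(52/89) = -1 → non-residue.
(63/89) = -1 → non-residue.
(68/89) = +1 → QR.
Total quadratic residues among the 7: 4.

4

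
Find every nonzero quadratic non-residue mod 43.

2 3 5 7 8 12 18 19 20 22 26 27 28 29 30 32 33 34 37 39 42

Square k = 1,…,21 (k and 43−k give the same square):
1²=1, 2²=4, 3²=9, 4²=16, 5²=25, 6²=36, 7²≡6, 8²≡21, 9²≡38, 10²≡14, 11²≡35, 12²≡15, 13²≡40, 14²≡24, 15²≡10, 16²≡41, 17²≡31, 18²≡23, 19²≡17, 20²≡13, 21²≡11 (mod 43).
The residues are {1, 4, 6, 9, 10, 11, 13, 14, 15, 16, 17, 21, 23, 24, 25, 31, 35, 36, 38, 40, 41}; the non-residues are the remaining 21 nonzero classes.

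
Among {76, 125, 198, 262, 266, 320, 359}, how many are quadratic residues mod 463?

3

(76/463) = -1 → non-residue.
(125/463) = -1 → non-residue.
(198/463) = -1 → non-residue.
(262/463) = +1 → QR.
(266/463) = +1 → QR.
(320/463) = -1 → non-residue.
(359/463) = +1 → QR.
Total quadratic residues among the 7: 3.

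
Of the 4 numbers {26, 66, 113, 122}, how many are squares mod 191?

(26/191) = +1 → QR.
(66/191) = -1 → non-residue.
(113/191) = -1 → non-residue.
(122/191) = -1 → non-residue.
Total quadratic residues among the 4: 1.

1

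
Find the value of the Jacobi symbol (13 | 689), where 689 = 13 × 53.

0

Reciprocity: 13 ≡ 1 and 689 ≡ 1 (mod 4), so (13/689) = +(689/13).
Reduce top mod 13: now compute (0/13).
Top reduces to 0: gcd > 1, so the symbol is 0.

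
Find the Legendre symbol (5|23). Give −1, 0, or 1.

-1

Euler's criterion: (5/23) ≡ 5^11 (mod 23).
5^2 ≡ 2 (mod 23)
5^4 ≡ 4 (mod 23)
5^8 ≡ 16 (mod 23)
5^11 = 5^(8+2+1) ≡ 22 (mod 23).
Result is 22 ≡ −1, so (5/23) = −1.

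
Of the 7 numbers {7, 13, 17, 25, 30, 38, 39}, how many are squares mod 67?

3

(7/67) = -1 → non-residue.
(13/67) = -1 → non-residue.
(17/67) = +1 → QR.
(25/67) = +1 → QR.
(30/67) = -1 → non-residue.
(38/67) = -1 → non-residue.
(39/67) = +1 → QR.
Total quadratic residues among the 7: 3.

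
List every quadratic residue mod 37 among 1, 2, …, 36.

1,3,4,7,9,10,11,12,16,21,25,26,27,28,30,33,34,36

Square k = 1,…,18 (k and 37−k give the same square):
1²=1, 2²=4, 3²=9, 4²=16, 5²=25, 6²=36, 7²≡12, 8²≡27, 9²≡7, 10²≡26, 11²≡10, 12²≡33, 13²≡21, 14²≡11, 15²≡3, 16²≡34, 17²≡30, 18²≡28 (mod 37).
So the quadratic residues mod 37 are {1, 3, 4, 7, 9, 10, 11, 12, 16, 21, 25, 26, 27, 28, 30, 33, 34, 36}.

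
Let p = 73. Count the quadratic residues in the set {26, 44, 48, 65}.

(26/73) = -1 → non-residue.
(44/73) = -1 → non-residue.
(48/73) = +1 → QR.
(65/73) = +1 → QR.
Total quadratic residues among the 4: 2.

2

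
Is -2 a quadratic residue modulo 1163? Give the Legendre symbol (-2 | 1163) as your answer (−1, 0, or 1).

1

Euler's criterion: (-2/1163) ≡ 1161^581 (mod 1163).
1161^2 ≡ 4 (mod 1163)
1161^4 ≡ 16 (mod 1163)
1161^8 ≡ 256 (mod 1163)
1161^16 ≡ 408 (mod 1163)
1161^32 ≡ 155 (mod 1163)
1161^64 ≡ 765 (mod 1163)
1161^128 ≡ 236 (mod 1163)
1161^256 ≡ 1035 (mod 1163)
1161^512 ≡ 102 (mod 1163)
1161^581 = 1161^(512+64+4+1) ≡ 1 (mod 1163).
Result is 1, so (-2/1163) = 1.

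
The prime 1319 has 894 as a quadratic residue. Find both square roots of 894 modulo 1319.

Since 1319 ≡ 3 (mod 4), a square root of 894 is 894^((1319+1)/4) = 894^330 mod 1319.
Repeated squaring: 894^2≡1241, 894^4≡808, 894^8≡1278, 894^16≡362, 894^32≡463, 894^64≡691, 894^128≡3, 894^256≡9 (mod 1319).
894^330 = 894^(256+64+8+2) ≡ 480 (mod 1319).
Check: 480² = 230400 ≡ 894 (mod 1319). The two roots are 480 and 839.

480, 839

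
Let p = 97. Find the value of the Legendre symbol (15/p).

Reciprocity: 15 ≡ 3 and 97 ≡ 1 (mod 4), so (15/97) = +(97/15).
Reduce top mod 15: now compute (7/15).
Reciprocity: 7 ≡ 3 and 15 ≡ 3 (mod 4), so (7/15) = −(15/7).
Reduce top mod 7: now compute (1/7).
Reached (1/7) = 1. Collecting the sign flips along the way, the symbol is -1.

-1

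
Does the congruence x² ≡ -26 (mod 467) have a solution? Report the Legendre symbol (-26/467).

Euler's criterion: (-26/467) ≡ 441^233 (mod 467).
441^2 ≡ 209 (mod 467)
441^4 ≡ 250 (mod 467)
441^8 ≡ 389 (mod 467)
441^16 ≡ 13 (mod 467)
441^32 ≡ 169 (mod 467)
441^64 ≡ 74 (mod 467)
441^128 ≡ 339 (mod 467)
441^233 = 441^(128+64+32+8+1) ≡ 1 (mod 467).
Result is 1, so (-26/467) = 1.

1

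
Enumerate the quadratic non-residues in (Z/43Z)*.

Square k = 1,…,21 (k and 43−k give the same square):
1²=1, 2²=4, 3²=9, 4²=16, 5²=25, 6²=36, 7²≡6, 8²≡21, 9²≡38, 10²≡14, 11²≡35, 12²≡15, 13²≡40, 14²≡24, 15²≡10, 16²≡41, 17²≡31, 18²≡23, 19²≡17, 20²≡13, 21²≡11 (mod 43).
The residues are {1, 4, 6, 9, 10, 11, 13, 14, 15, 16, 17, 21, 23, 24, 25, 31, 35, 36, 38, 40, 41}; the non-residues are the remaining 21 nonzero classes.

2 3 5 7 8 12 18 19 20 22 26 27 28 29 30 32 33 34 37 39 42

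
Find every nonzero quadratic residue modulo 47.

Square k = 1,…,23 (k and 47−k give the same square):
1²=1, 2²=4, 3²=9, 4²=16, 5²=25, 6²=36, 7²≡2, 8²≡17, 9²≡34, 10²≡6, 11²≡27, 12²≡3, 13²≡28, 14²≡8, 15²≡37, 16²≡21, 17²≡7, 18²≡42, 19²≡32, 20²≡24, 21²≡18, 22²≡14, 23²≡12 (mod 47).
So the quadratic residues mod 47 are {1, 2, 3, 4, 6, 7, 8, 9, 12, 14, 16, 17, 18, 21, 24, 25, 27, 28, 32, 34, 36, 37, 42}.

1,2,3,4,6,7,8,9,12,14,16,17,18,21,24,25,27,28,32,34,36,37,42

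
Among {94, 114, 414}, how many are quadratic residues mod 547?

2

(94/547) = -1 → non-residue.
(114/547) = +1 → QR.
(414/547) = +1 → QR.
Total quadratic residues among the 3: 2.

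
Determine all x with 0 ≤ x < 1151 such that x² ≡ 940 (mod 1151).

Since 1151 ≡ 3 (mod 4), a square root of 940 is 940^((1151+1)/4) = 940^288 mod 1151.
Repeated squaring: 940^2≡783, 940^4≡757, 940^8≡1002, 940^16≡332, 940^32≡879, 940^64≡320, 940^128≡1112, 940^256≡370 (mod 1151).
940^288 = 940^(256+32) ≡ 648 (mod 1151).
Check: 648² = 419904 ≡ 940 (mod 1151). The two roots are 503 and 648.

503, 648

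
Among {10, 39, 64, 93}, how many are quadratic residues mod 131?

2

(10/131) = -1 → non-residue.
(39/131) = +1 → QR.
(64/131) = +1 → QR.
(93/131) = -1 → non-residue.
Total quadratic residues among the 4: 2.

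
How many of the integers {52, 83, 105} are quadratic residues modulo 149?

(52/149) = -1 → non-residue.
(83/149) = -1 → non-residue.
(105/149) = -1 → non-residue.
Total quadratic residues among the 3: 0.

0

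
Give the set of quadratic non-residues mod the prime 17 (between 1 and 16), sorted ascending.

Square k = 1,…,8 (k and 17−k give the same square):
1²=1, 2²=4, 3²=9, 4²=16, 5²≡8, 6²≡2, 7²≡15, 8²≡13 (mod 17).
The residues are {1, 2, 4, 8, 9, 13, 15, 16}; the non-residues are the remaining 8 nonzero classes.

3, 5, 6, 7, 10, 11, 12, 14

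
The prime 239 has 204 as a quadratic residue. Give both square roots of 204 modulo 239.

Since 239 ≡ 3 (mod 4), a square root of 204 is 204^((239+1)/4) = 204^60 mod 239.
Repeated squaring: 204^2≡30, 204^4≡183, 204^8≡29, 204^16≡124, 204^32≡80 (mod 239).
204^60 = 204^(32+16+8+4) ≡ 193 (mod 239).
Check: 193² = 37249 ≡ 204 (mod 239). The two roots are 46 and 193.

46, 193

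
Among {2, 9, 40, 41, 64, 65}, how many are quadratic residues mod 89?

4

(2/89) = +1 → QR.
(9/89) = +1 → QR.
(40/89) = +1 → QR.
(41/89) = -1 → non-residue.
(64/89) = +1 → QR.
(65/89) = -1 → non-residue.
Total quadratic residues among the 6: 4.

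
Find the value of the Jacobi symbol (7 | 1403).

Reciprocity: 7 ≡ 3 and 1403 ≡ 3 (mod 4), so (7/1403) = −(1403/7).
Reduce top mod 7: now compute (3/7).
Reciprocity: 3 ≡ 3 and 7 ≡ 3 (mod 4), so (3/7) = −(7/3).
Reduce top mod 3: now compute (1/3).
Reached (1/3) = 1. Collecting the sign flips along the way, the symbol is +1.

1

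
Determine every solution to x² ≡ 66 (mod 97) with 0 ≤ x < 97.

39, 58

97 ≡ 1 (mod 4), so we find a root by search.
Trying successive values, 39² = 1521 ≡ 66 (mod 97). The other root is 97 − 39 = 58.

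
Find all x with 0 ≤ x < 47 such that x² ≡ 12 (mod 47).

23, 24

Since 47 ≡ 3 (mod 4), a square root of 12 is 12^((47+1)/4) = 12^12 mod 47.
Repeated squaring: 12^2≡3, 12^4≡9, 12^8≡34 (mod 47).
12^12 = 12^(8+4) ≡ 24 (mod 47).
Check: 24² = 576 ≡ 12 (mod 47). The two roots are 23 and 24.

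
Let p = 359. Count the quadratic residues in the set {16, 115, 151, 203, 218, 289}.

5

(16/359) = +1 → QR.
(115/359) = +1 → QR.
(151/359) = +1 → QR.
(203/359) = +1 → QR.
(218/359) = -1 → non-residue.
(289/359) = +1 → QR.
Total quadratic residues among the 6: 5.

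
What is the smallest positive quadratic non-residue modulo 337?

(2/337) = +1, so 2 is a residue.
(3/337) = +1, so 3 is a residue.
(4/337) = +1, so 4 is a residue.
(5/337) = −1, so 5 is the smallest positive non-residue mod 337.

5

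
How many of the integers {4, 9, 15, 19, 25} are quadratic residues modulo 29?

(4/29) = +1 → QR.
(9/29) = +1 → QR.
(15/29) = -1 → non-residue.
(19/29) = -1 → non-residue.
(25/29) = +1 → QR.
Total quadratic residues among the 5: 3.

3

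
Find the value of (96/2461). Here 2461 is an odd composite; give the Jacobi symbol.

-1

Pull out 2^5: since 2461 ≡ 5 (mod 8), (2/2461) = -1, so (2/2461)^5 = -1.
Reciprocity: 3 ≡ 3 and 2461 ≡ 1 (mod 4), so (3/2461) = +(2461/3).
Reduce top mod 3: now compute (1/3).
Reached (1/3) = 1. Collecting the sign flips along the way, the symbol is -1.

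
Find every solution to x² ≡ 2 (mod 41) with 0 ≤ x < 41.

17, 24

41 ≡ 1 (mod 4), so we find a root by search.
Trying successive values, 17² = 289 ≡ 2 (mod 41). The other root is 41 − 17 = 24.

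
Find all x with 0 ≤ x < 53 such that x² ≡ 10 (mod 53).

13, 40

53 ≡ 1 (mod 4), so we find a root by search.
Trying successive values, 13² = 169 ≡ 10 (mod 53). The other root is 53 − 13 = 40.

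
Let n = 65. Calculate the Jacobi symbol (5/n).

0

Reciprocity: 5 ≡ 1 and 65 ≡ 1 (mod 4), so (5/65) = +(65/5).
Reduce top mod 5: now compute (0/5).
Top reduces to 0: gcd > 1, so the symbol is 0.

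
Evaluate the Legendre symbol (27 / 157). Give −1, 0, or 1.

1

Euler's criterion: (27/157) ≡ 27^78 (mod 157).
27^2 ≡ 101 (mod 157)
27^4 ≡ 153 (mod 157)
27^8 ≡ 16 (mod 157)
27^16 ≡ 99 (mod 157)
27^32 ≡ 67 (mod 157)
27^64 ≡ 93 (mod 157)
27^78 = 27^(64+8+4+2) ≡ 1 (mod 157).
Result is 1, so (27/157) = 1.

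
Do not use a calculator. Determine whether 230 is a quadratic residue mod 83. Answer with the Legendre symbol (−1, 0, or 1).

1

First reduce: 230 ≡ 64 (mod 83).
Pull out 2^6: since 83 ≡ 3 (mod 8), (2/83) = -1, so (2/83)^6 = +1.
Reached (1/83) = 1. Collecting the sign flips along the way, the symbol is +1.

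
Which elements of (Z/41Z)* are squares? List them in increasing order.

1 2 4 5 8 9 10 16 18 20 21 23 25 31 32 33 36 37 39 40

Square k = 1,…,20 (k and 41−k give the same square):
1²=1, 2²=4, 3²=9, 4²=16, 5²=25, 6²=36, 7²≡8, 8²≡23, 9²≡40, 10²≡18, 11²≡39, 12²≡21, 13²≡5, 14²≡32, 15²≡20, 16²≡10, 17²≡2, 18²≡37, 19²≡33, 20²≡31 (mod 41).
So the quadratic residues mod 41 are {1, 2, 4, 5, 8, 9, 10, 16, 18, 20, 21, 23, 25, 31, 32, 33, 36, 37, 39, 40}.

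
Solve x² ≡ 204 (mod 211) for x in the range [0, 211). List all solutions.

Since 211 ≡ 3 (mod 4), a square root of 204 is 204^((211+1)/4) = 204^53 mod 211.
Repeated squaring: 204^2≡49, 204^4≡80, 204^8≡70, 204^16≡47, 204^32≡99 (mod 211).
204^53 = 204^(32+16+4+1) ≡ 170 (mod 211).
Check: 170² = 28900 ≡ 204 (mod 211). The two roots are 41 and 170.

41, 170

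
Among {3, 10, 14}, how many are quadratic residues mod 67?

2

(3/67) = -1 → non-residue.
(10/67) = +1 → QR.
(14/67) = +1 → QR.
Total quadratic residues among the 3: 2.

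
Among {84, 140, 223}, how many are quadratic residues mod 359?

(84/359) = -1 → non-residue.
(140/359) = -1 → non-residue.
(223/359) = -1 → non-residue.
Total quadratic residues among the 3: 0.

0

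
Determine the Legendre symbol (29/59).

Euler's criterion: (29/59) ≡ 29^29 (mod 59).
29^2 ≡ 15 (mod 59)
29^4 ≡ 48 (mod 59)
29^8 ≡ 3 (mod 59)
29^16 ≡ 9 (mod 59)
29^29 = 29^(16+8+4+1) ≡ 1 (mod 59).
Result is 1, so (29/59) = 1.

1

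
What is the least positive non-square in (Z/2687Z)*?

5

(2/2687) = +1, so 2 is a residue.
(3/2687) = +1, so 3 is a residue.
(4/2687) = +1, so 4 is a residue.
(5/2687) = −1, so 5 is the smallest positive non-residue mod 2687.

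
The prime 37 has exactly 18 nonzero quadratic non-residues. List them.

2, 5, 6, 8, 13, 14, 15, 17, 18, 19, 20, 22, 23, 24, 29, 31, 32, 35

Square k = 1,…,18 (k and 37−k give the same square):
1²=1, 2²=4, 3²=9, 4²=16, 5²=25, 6²=36, 7²≡12, 8²≡27, 9²≡7, 10²≡26, 11²≡10, 12²≡33, 13²≡21, 14²≡11, 15²≡3, 16²≡34, 17²≡30, 18²≡28 (mod 37).
The residues are {1, 3, 4, 7, 9, 10, 11, 12, 16, 21, 25, 26, 27, 28, 30, 33, 34, 36}; the non-residues are the remaining 18 nonzero classes.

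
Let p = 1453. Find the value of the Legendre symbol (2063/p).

First reduce: 2063 ≡ 610 (mod 1453).
Pull out 2: since 1453 ≡ 5 (mod 8), (2/1453) = -1.
Reciprocity: 305 ≡ 1 and 1453 ≡ 1 (mod 4), so (305/1453) = +(1453/305).
Reduce top mod 305: now compute (233/305).
Reciprocity: 233 ≡ 1 and 305 ≡ 1 (mod 4), so (233/305) = +(305/233).
Reduce top mod 233: now compute (72/233).
Pull out 2^3: since 233 ≡ 1 (mod 8), (2/233) = +1, so (2/233)^3 = +1.
Reciprocity: 9 ≡ 1 and 233 ≡ 1 (mod 4), so (9/233) = +(233/9).
Reduce top mod 9: now compute (8/9).
Pull out 2^3: since 9 ≡ 1 (mod 8), (2/9) = +1, so (2/9)^3 = +1.
Reached (1/9) = 1. Collecting the sign flips along the way, the symbol is -1.

-1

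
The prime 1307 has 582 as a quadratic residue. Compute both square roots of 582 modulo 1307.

151, 1156

Since 1307 ≡ 3 (mod 4), a square root of 582 is 582^((1307+1)/4) = 582^327 mod 1307.
Repeated squaring: 582^2≡211, 582^4≡83, 582^8≡354, 582^16≡1151, 582^32≡810, 582^64≡1293, 582^128≡196, 582^256≡513 (mod 1307).
582^327 = 582^(256+64+4+2+1) ≡ 1156 (mod 1307).
Check: 1156² = 1336336 ≡ 582 (mod 1307). The two roots are 151 and 1156.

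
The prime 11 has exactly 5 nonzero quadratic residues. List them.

1, 3, 4, 5, 9

Square k = 1,…,5 (k and 11−k give the same square):
1²=1, 2²=4, 3²=9, 4²≡5, 5²≡3 (mod 11).
So the quadratic residues mod 11 are {1, 3, 4, 5, 9}.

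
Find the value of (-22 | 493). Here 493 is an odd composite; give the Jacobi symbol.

First reduce: -22 ≡ 471 (mod 493).
Reciprocity: 471 ≡ 3 and 493 ≡ 1 (mod 4), so (471/493) = +(493/471).
Reduce top mod 471: now compute (22/471).
Pull out 2: since 471 ≡ 7 (mod 8), (2/471) = +1.
Reciprocity: 11 ≡ 3 and 471 ≡ 3 (mod 4), so (11/471) = −(471/11).
Reduce top mod 11: now compute (9/11).
Reciprocity: 9 ≡ 1 and 11 ≡ 3 (mod 4), so (9/11) = +(11/9).
Reduce top mod 9: now compute (2/9).
Pull out 2: since 9 ≡ 1 (mod 8), (2/9) = +1.
Reached (1/9) = 1. Collecting the sign flips along the way, the symbol is -1.

-1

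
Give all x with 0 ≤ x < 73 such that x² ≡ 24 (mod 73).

30, 43

73 ≡ 1 (mod 4), so we find a root by search.
Trying successive values, 30² = 900 ≡ 24 (mod 73). The other root is 73 − 30 = 43.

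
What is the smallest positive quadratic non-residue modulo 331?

(2/331) = −1, so 2 is the smallest positive non-residue mod 331.

2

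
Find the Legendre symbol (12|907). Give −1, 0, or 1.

Pull out 2^2: since 907 ≡ 3 (mod 8), (2/907) = -1, so (2/907)^2 = +1.
Reciprocity: 3 ≡ 3 and 907 ≡ 3 (mod 4), so (3/907) = −(907/3).
Reduce top mod 3: now compute (1/3).
Reached (1/3) = 1. Collecting the sign flips along the way, the symbol is -1.

-1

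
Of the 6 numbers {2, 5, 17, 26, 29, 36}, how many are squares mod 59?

(2/59) = -1 → non-residue.
(5/59) = +1 → QR.
(17/59) = +1 → QR.
(26/59) = +1 → QR.
(29/59) = +1 → QR.
(36/59) = +1 → QR.
Total quadratic residues among the 6: 5.

5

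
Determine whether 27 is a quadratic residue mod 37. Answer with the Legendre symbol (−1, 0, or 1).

1

Euler's criterion: (27/37) ≡ 27^18 (mod 37).
27^2 ≡ 26 (mod 37)
27^4 ≡ 10 (mod 37)
27^8 ≡ 26 (mod 37)
27^16 ≡ 10 (mod 37)
27^18 = 27^(16+2) ≡ 1 (mod 37).
Result is 1, so (27/37) = 1.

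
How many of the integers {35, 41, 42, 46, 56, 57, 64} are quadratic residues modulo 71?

2

(35/71) = -1 → non-residue.
(41/71) = -1 → non-residue.
(42/71) = -1 → non-residue.
(46/71) = -1 → non-residue.
(56/71) = -1 → non-residue.
(57/71) = +1 → QR.
(64/71) = +1 → QR.
Total quadratic residues among the 7: 2.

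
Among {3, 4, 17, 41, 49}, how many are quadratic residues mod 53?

3

(3/53) = -1 → non-residue.
(4/53) = +1 → QR.
(17/53) = +1 → QR.
(41/53) = -1 → non-residue.
(49/53) = +1 → QR.
Total quadratic residues among the 5: 3.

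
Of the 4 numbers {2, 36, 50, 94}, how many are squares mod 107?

1

(2/107) = -1 → non-residue.
(36/107) = +1 → QR.
(50/107) = -1 → non-residue.
(94/107) = -1 → non-residue.
Total quadratic residues among the 4: 1.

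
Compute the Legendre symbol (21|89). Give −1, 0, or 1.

Reciprocity: 21 ≡ 1 and 89 ≡ 1 (mod 4), so (21/89) = +(89/21).
Reduce top mod 21: now compute (5/21).
Reciprocity: 5 ≡ 1 and 21 ≡ 1 (mod 4), so (5/21) = +(21/5).
Reduce top mod 5: now compute (1/5).
Reached (1/5) = 1. Collecting the sign flips along the way, the symbol is +1.

1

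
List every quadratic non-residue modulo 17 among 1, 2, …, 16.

3,5,6,7,10,11,12,14

Square k = 1,…,8 (k and 17−k give the same square):
1²=1, 2²=4, 3²=9, 4²=16, 5²≡8, 6²≡2, 7²≡15, 8²≡13 (mod 17).
The residues are {1, 2, 4, 8, 9, 13, 15, 16}; the non-residues are the remaining 8 nonzero classes.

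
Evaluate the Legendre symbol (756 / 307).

First reduce: 756 ≡ 142 (mod 307).
Pull out 2: since 307 ≡ 3 (mod 8), (2/307) = -1.
Reciprocity: 71 ≡ 3 and 307 ≡ 3 (mod 4), so (71/307) = −(307/71).
Reduce top mod 71: now compute (23/71).
Reciprocity: 23 ≡ 3 and 71 ≡ 3 (mod 4), so (23/71) = −(71/23).
Reduce top mod 23: now compute (2/23).
Pull out 2: since 23 ≡ 7 (mod 8), (2/23) = +1.
Reached (1/23) = 1. Collecting the sign flips along the way, the symbol is -1.

-1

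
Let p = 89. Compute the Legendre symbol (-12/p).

Euler's criterion: (-12/89) ≡ 77^44 (mod 89).
77^2 ≡ 55 (mod 89)
77^4 ≡ 88 (mod 89)
77^8 ≡ 1 (mod 89)
77^16 ≡ 1 (mod 89)
77^32 ≡ 1 (mod 89)
77^44 = 77^(32+8+4) ≡ 88 (mod 89).
Result is 88 ≡ −1, so (-12/89) = −1.

-1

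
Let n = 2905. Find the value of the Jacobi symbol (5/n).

Reciprocity: 5 ≡ 1 and 2905 ≡ 1 (mod 4), so (5/2905) = +(2905/5).
Reduce top mod 5: now compute (0/5).
Top reduces to 0: gcd > 1, so the symbol is 0.

0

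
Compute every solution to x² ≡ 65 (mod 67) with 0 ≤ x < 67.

20, 47

Since 67 ≡ 3 (mod 4), a square root of 65 is 65^((67+1)/4) = 65^17 mod 67.
Repeated squaring: 65^2≡4, 65^4≡16, 65^8≡55, 65^16≡10 (mod 67).
65^17 = 65^(16+1) ≡ 47 (mod 67).
Check: 47² = 2209 ≡ 65 (mod 67). The two roots are 20 and 47.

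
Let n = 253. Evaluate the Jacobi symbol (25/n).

Reciprocity: 25 ≡ 1 and 253 ≡ 1 (mod 4), so (25/253) = +(253/25).
Reduce top mod 25: now compute (3/25).
Reciprocity: 3 ≡ 3 and 25 ≡ 1 (mod 4), so (3/25) = +(25/3).
Reduce top mod 3: now compute (1/3).
Reached (1/3) = 1. Collecting the sign flips along the way, the symbol is +1.

1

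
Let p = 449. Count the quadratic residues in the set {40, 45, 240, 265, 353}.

3

(40/449) = +1 → QR.
(45/449) = +1 → QR.
(240/449) = -1 → non-residue.
(265/449) = +1 → QR.
(353/449) = -1 → non-residue.
Total quadratic residues among the 5: 3.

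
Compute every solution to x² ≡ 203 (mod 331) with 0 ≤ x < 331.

62, 269

Since 331 ≡ 3 (mod 4), a square root of 203 is 203^((331+1)/4) = 203^83 mod 331.
Repeated squaring: 203^2≡165, 203^4≡83, 203^8≡269, 203^16≡203, 203^32≡165, 203^64≡83 (mod 331).
203^83 = 203^(64+16+2+1) ≡ 269 (mod 331).
Check: 269² = 72361 ≡ 203 (mod 331). The two roots are 62 and 269.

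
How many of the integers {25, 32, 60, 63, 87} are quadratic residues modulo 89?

3

(25/89) = +1 → QR.
(32/89) = +1 → QR.
(60/89) = -1 → non-residue.
(63/89) = -1 → non-residue.
(87/89) = +1 → QR.
Total quadratic residues among the 5: 3.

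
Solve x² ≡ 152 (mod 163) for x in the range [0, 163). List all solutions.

Since 163 ≡ 3 (mod 4), a square root of 152 is 152^((163+1)/4) = 152^41 mod 163.
Repeated squaring: 152^2≡121, 152^4≡134, 152^8≡26, 152^16≡24, 152^32≡87 (mod 163).
152^41 = 152^(32+8+1) ≡ 57 (mod 163).
Check: 57² = 3249 ≡ 152 (mod 163). The two roots are 57 and 106.

57, 106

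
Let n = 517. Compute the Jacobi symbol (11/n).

Reciprocity: 11 ≡ 3 and 517 ≡ 1 (mod 4), so (11/517) = +(517/11).
Reduce top mod 11: now compute (0/11).
Top reduces to 0: gcd > 1, so the symbol is 0.

0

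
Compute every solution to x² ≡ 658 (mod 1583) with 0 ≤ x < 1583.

Since 1583 ≡ 3 (mod 4), a square root of 658 is 658^((1583+1)/4) = 658^396 mod 1583.
Repeated squaring: 658^2≡805, 658^4≡578, 658^8≡71, 658^16≡292, 658^32≡1365, 658^64≡34, 658^128≡1156, 658^256≡284 (mod 1583).
658^396 = 658^(256+128+8+4) ≡ 1224 (mod 1583).
Check: 1224² = 1498176 ≡ 658 (mod 1583). The two roots are 359 and 1224.

359, 1224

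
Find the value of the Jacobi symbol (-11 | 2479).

First reduce: -11 ≡ 2468 (mod 2479).
Pull out 2^2: since 2479 ≡ 7 (mod 8), (2/2479) = +1, so (2/2479)^2 = +1.
Reciprocity: 617 ≡ 1 and 2479 ≡ 3 (mod 4), so (617/2479) = +(2479/617).
Reduce top mod 617: now compute (11/617).
Reciprocity: 11 ≡ 3 and 617 ≡ 1 (mod 4), so (11/617) = +(617/11).
Reduce top mod 11: now compute (1/11).
Reached (1/11) = 1. Collecting the sign flips along the way, the symbol is +1.

1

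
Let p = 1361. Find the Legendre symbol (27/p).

-1

Reciprocity: 27 ≡ 3 and 1361 ≡ 1 (mod 4), so (27/1361) = +(1361/27).
Reduce top mod 27: now compute (11/27).
Reciprocity: 11 ≡ 3 and 27 ≡ 3 (mod 4), so (11/27) = −(27/11).
Reduce top mod 11: now compute (5/11).
Reciprocity: 5 ≡ 1 and 11 ≡ 3 (mod 4), so (5/11) = +(11/5).
Reduce top mod 5: now compute (1/5).
Reached (1/5) = 1. Collecting the sign flips along the way, the symbol is -1.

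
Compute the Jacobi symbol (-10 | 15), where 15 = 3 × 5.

First reduce: -10 ≡ 5 (mod 15).
Reciprocity: 5 ≡ 1 and 15 ≡ 3 (mod 4), so (5/15) = +(15/5).
Reduce top mod 5: now compute (0/5).
Top reduces to 0: gcd > 1, so the symbol is 0.

0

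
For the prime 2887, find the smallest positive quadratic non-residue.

3

(2/2887) = +1, so 2 is a residue.
(3/2887) = −1, so 3 is the smallest positive non-residue mod 2887.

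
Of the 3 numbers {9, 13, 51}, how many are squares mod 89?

1

(9/89) = +1 → QR.
(13/89) = -1 → non-residue.
(51/89) = -1 → non-residue.
Total quadratic residues among the 3: 1.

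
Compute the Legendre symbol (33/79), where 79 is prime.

-1

Euler's criterion: (33/79) ≡ 33^39 (mod 79).
33^2 ≡ 62 (mod 79)
33^4 ≡ 52 (mod 79)
33^8 ≡ 18 (mod 79)
33^16 ≡ 8 (mod 79)
33^32 ≡ 64 (mod 79)
33^39 = 33^(32+4+2+1) ≡ 78 (mod 79).
Result is 78 ≡ −1, so (33/79) = −1.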